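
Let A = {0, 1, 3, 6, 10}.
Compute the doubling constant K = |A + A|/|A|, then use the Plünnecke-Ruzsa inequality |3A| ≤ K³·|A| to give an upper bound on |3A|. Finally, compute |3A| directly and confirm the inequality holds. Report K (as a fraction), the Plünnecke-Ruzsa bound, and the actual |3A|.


|A| = 5.
Step 1: Compute A + A by enumerating all 25 pairs.
A + A = {0, 1, 2, 3, 4, 6, 7, 9, 10, 11, 12, 13, 16, 20}, so |A + A| = 14.
Step 2: Doubling constant K = |A + A|/|A| = 14/5 = 14/5 ≈ 2.8000.
Step 3: Plünnecke-Ruzsa gives |3A| ≤ K³·|A| = (2.8000)³ · 5 ≈ 109.7600.
Step 4: Compute 3A = A + A + A directly by enumerating all triples (a,b,c) ∈ A³; |3A| = 26.
Step 5: Check 26 ≤ 109.7600? Yes ✓.

K = 14/5, Plünnecke-Ruzsa bound K³|A| ≈ 109.7600, |3A| = 26, inequality holds.


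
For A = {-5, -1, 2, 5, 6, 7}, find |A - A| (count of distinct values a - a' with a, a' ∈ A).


A - A = {a - a' : a, a' ∈ A}; |A| = 6.
Bounds: 2|A|-1 ≤ |A - A| ≤ |A|² - |A| + 1, i.e. 11 ≤ |A - A| ≤ 31.
Note: 0 ∈ A - A always (from a - a). The set is symmetric: if d ∈ A - A then -d ∈ A - A.
Enumerate nonzero differences d = a - a' with a > a' (then include -d):
Positive differences: {1, 2, 3, 4, 5, 6, 7, 8, 10, 11, 12}
Full difference set: {0} ∪ (positive diffs) ∪ (negative diffs).
|A - A| = 1 + 2·11 = 23 (matches direct enumeration: 23).

|A - A| = 23


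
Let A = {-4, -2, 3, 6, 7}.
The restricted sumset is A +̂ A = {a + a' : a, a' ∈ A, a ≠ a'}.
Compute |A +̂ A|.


Restricted sumset: A +̂ A = {a + a' : a ∈ A, a' ∈ A, a ≠ a'}.
Equivalently, take A + A and drop any sum 2a that is achievable ONLY as a + a for a ∈ A (i.e. sums representable only with equal summands).
Enumerate pairs (a, a') with a < a' (symmetric, so each unordered pair gives one sum; this covers all a ≠ a'):
  -4 + -2 = -6
  -4 + 3 = -1
  -4 + 6 = 2
  -4 + 7 = 3
  -2 + 3 = 1
  -2 + 6 = 4
  -2 + 7 = 5
  3 + 6 = 9
  3 + 7 = 10
  6 + 7 = 13
Collected distinct sums: {-6, -1, 1, 2, 3, 4, 5, 9, 10, 13}
|A +̂ A| = 10
(Reference bound: |A +̂ A| ≥ 2|A| - 3 for |A| ≥ 2, with |A| = 5 giving ≥ 7.)

|A +̂ A| = 10


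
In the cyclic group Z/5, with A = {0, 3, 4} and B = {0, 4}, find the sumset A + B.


Work in Z/5Z: reduce every sum a + b modulo 5.
Enumerate all 6 pairs:
a = 0: 0+0=0, 0+4=4
a = 3: 3+0=3, 3+4=2
a = 4: 4+0=4, 4+4=3
Distinct residues collected: {0, 2, 3, 4}
|A + B| = 4 (out of 5 total residues).

A + B = {0, 2, 3, 4}


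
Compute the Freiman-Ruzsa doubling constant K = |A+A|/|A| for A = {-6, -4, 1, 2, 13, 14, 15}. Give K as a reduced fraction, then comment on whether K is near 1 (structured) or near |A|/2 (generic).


|A| = 7.
Compute A + A by enumerating all 49 pairs.
A + A = {-12, -10, -8, -5, -4, -3, -2, 2, 3, 4, 7, 8, 9, 10, 11, 14, 15, 16, 17, 26, 27, 28, 29, 30}, so |A + A| = 24.
K = |A + A| / |A| = 24/7 (already in lowest terms) ≈ 3.4286.
Reference: AP of size 7 gives K = 13/7 ≈ 1.8571; a fully generic set of size 7 gives K ≈ 4.0000.

|A| = 7, |A + A| = 24, K = 24/7.


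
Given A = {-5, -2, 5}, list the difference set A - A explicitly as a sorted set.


A - A = {a - a' : a, a' ∈ A}.
Compute a - a' for each ordered pair (a, a'):
a = -5: -5--5=0, -5--2=-3, -5-5=-10
a = -2: -2--5=3, -2--2=0, -2-5=-7
a = 5: 5--5=10, 5--2=7, 5-5=0
Collecting distinct values (and noting 0 appears from a-a):
A - A = {-10, -7, -3, 0, 3, 7, 10}
|A - A| = 7

A - A = {-10, -7, -3, 0, 3, 7, 10}


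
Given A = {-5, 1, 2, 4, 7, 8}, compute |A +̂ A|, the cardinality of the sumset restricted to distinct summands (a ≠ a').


Restricted sumset: A +̂ A = {a + a' : a ∈ A, a' ∈ A, a ≠ a'}.
Equivalently, take A + A and drop any sum 2a that is achievable ONLY as a + a for a ∈ A (i.e. sums representable only with equal summands).
Enumerate pairs (a, a') with a < a' (symmetric, so each unordered pair gives one sum; this covers all a ≠ a'):
  -5 + 1 = -4
  -5 + 2 = -3
  -5 + 4 = -1
  -5 + 7 = 2
  -5 + 8 = 3
  1 + 2 = 3
  1 + 4 = 5
  1 + 7 = 8
  1 + 8 = 9
  2 + 4 = 6
  2 + 7 = 9
  2 + 8 = 10
  4 + 7 = 11
  4 + 8 = 12
  7 + 8 = 15
Collected distinct sums: {-4, -3, -1, 2, 3, 5, 6, 8, 9, 10, 11, 12, 15}
|A +̂ A| = 13
(Reference bound: |A +̂ A| ≥ 2|A| - 3 for |A| ≥ 2, with |A| = 6 giving ≥ 9.)

|A +̂ A| = 13


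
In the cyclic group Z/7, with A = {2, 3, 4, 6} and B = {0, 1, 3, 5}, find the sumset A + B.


Work in Z/7Z: reduce every sum a + b modulo 7.
Enumerate all 16 pairs:
a = 2: 2+0=2, 2+1=3, 2+3=5, 2+5=0
a = 3: 3+0=3, 3+1=4, 3+3=6, 3+5=1
a = 4: 4+0=4, 4+1=5, 4+3=0, 4+5=2
a = 6: 6+0=6, 6+1=0, 6+3=2, 6+5=4
Distinct residues collected: {0, 1, 2, 3, 4, 5, 6}
|A + B| = 7 (out of 7 total residues).

A + B = {0, 1, 2, 3, 4, 5, 6}


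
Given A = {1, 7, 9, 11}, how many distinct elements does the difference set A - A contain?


A - A = {a - a' : a, a' ∈ A}; |A| = 4.
Bounds: 2|A|-1 ≤ |A - A| ≤ |A|² - |A| + 1, i.e. 7 ≤ |A - A| ≤ 13.
Note: 0 ∈ A - A always (from a - a). The set is symmetric: if d ∈ A - A then -d ∈ A - A.
Enumerate nonzero differences d = a - a' with a > a' (then include -d):
Positive differences: {2, 4, 6, 8, 10}
Full difference set: {0} ∪ (positive diffs) ∪ (negative diffs).
|A - A| = 1 + 2·5 = 11 (matches direct enumeration: 11).

|A - A| = 11


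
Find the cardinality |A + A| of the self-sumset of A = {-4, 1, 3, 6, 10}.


A + A = {a + a' : a, a' ∈ A}; |A| = 5.
General bounds: 2|A| - 1 ≤ |A + A| ≤ |A|(|A|+1)/2, i.e. 9 ≤ |A + A| ≤ 15.
Lower bound 2|A|-1 is attained iff A is an arithmetic progression.
Enumerate sums a + a' for a ≤ a' (symmetric, so this suffices):
a = -4: -4+-4=-8, -4+1=-3, -4+3=-1, -4+6=2, -4+10=6
a = 1: 1+1=2, 1+3=4, 1+6=7, 1+10=11
a = 3: 3+3=6, 3+6=9, 3+10=13
a = 6: 6+6=12, 6+10=16
a = 10: 10+10=20
Distinct sums: {-8, -3, -1, 2, 4, 6, 7, 9, 11, 12, 13, 16, 20}
|A + A| = 13

|A + A| = 13


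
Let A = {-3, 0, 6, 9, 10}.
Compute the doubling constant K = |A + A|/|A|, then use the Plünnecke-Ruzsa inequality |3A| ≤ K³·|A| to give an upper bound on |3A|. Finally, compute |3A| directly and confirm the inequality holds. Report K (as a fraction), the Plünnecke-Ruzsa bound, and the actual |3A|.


|A| = 5.
Step 1: Compute A + A by enumerating all 25 pairs.
A + A = {-6, -3, 0, 3, 6, 7, 9, 10, 12, 15, 16, 18, 19, 20}, so |A + A| = 14.
Step 2: Doubling constant K = |A + A|/|A| = 14/5 = 14/5 ≈ 2.8000.
Step 3: Plünnecke-Ruzsa gives |3A| ≤ K³·|A| = (2.8000)³ · 5 ≈ 109.7600.
Step 4: Compute 3A = A + A + A directly by enumerating all triples (a,b,c) ∈ A³; |3A| = 27.
Step 5: Check 27 ≤ 109.7600? Yes ✓.

K = 14/5, Plünnecke-Ruzsa bound K³|A| ≈ 109.7600, |3A| = 27, inequality holds.


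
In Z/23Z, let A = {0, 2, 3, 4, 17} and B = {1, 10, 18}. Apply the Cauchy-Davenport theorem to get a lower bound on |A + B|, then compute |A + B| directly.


Cauchy-Davenport: |A + B| ≥ min(p, |A| + |B| - 1) for A, B nonempty in Z/pZ.
|A| = 5, |B| = 3, p = 23.
CD lower bound = min(23, 5 + 3 - 1) = min(23, 7) = 7.
Compute A + B mod 23 directly:
a = 0: 0+1=1, 0+10=10, 0+18=18
a = 2: 2+1=3, 2+10=12, 2+18=20
a = 3: 3+1=4, 3+10=13, 3+18=21
a = 4: 4+1=5, 4+10=14, 4+18=22
a = 17: 17+1=18, 17+10=4, 17+18=12
A + B = {1, 3, 4, 5, 10, 12, 13, 14, 18, 20, 21, 22}, so |A + B| = 12.
Verify: 12 ≥ 7? Yes ✓.

CD lower bound = 7, actual |A + B| = 12.


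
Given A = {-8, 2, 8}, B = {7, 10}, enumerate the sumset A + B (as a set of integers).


A + B = {a + b : a ∈ A, b ∈ B}.
Enumerate all |A|·|B| = 3·2 = 6 pairs (a, b) and collect distinct sums.
a = -8: -8+7=-1, -8+10=2
a = 2: 2+7=9, 2+10=12
a = 8: 8+7=15, 8+10=18
Collecting distinct sums: A + B = {-1, 2, 9, 12, 15, 18}
|A + B| = 6

A + B = {-1, 2, 9, 12, 15, 18}


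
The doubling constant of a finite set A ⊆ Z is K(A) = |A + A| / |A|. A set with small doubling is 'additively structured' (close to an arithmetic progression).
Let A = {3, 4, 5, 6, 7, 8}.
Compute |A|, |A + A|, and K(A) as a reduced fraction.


|A| = 6.
Compute A + A by enumerating all 36 pairs.
A + A = {6, 7, 8, 9, 10, 11, 12, 13, 14, 15, 16}, so |A + A| = 11.
K = |A + A| / |A| = 11/6 (already in lowest terms) ≈ 1.8333.
Reference: AP of size 6 gives K = 11/6 ≈ 1.8333; a fully generic set of size 6 gives K ≈ 3.5000.

|A| = 6, |A + A| = 11, K = 11/6.


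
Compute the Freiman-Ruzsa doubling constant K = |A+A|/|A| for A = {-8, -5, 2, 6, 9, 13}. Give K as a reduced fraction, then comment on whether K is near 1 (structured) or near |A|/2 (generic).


|A| = 6.
Compute A + A by enumerating all 36 pairs.
A + A = {-16, -13, -10, -6, -3, -2, 1, 4, 5, 8, 11, 12, 15, 18, 19, 22, 26}, so |A + A| = 17.
K = |A + A| / |A| = 17/6 (already in lowest terms) ≈ 2.8333.
Reference: AP of size 6 gives K = 11/6 ≈ 1.8333; a fully generic set of size 6 gives K ≈ 3.5000.

|A| = 6, |A + A| = 17, K = 17/6.


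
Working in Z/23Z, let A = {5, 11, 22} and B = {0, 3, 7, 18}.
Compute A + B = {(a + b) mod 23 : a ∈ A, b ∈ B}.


Work in Z/23Z: reduce every sum a + b modulo 23.
Enumerate all 12 pairs:
a = 5: 5+0=5, 5+3=8, 5+7=12, 5+18=0
a = 11: 11+0=11, 11+3=14, 11+7=18, 11+18=6
a = 22: 22+0=22, 22+3=2, 22+7=6, 22+18=17
Distinct residues collected: {0, 2, 5, 6, 8, 11, 12, 14, 17, 18, 22}
|A + B| = 11 (out of 23 total residues).

A + B = {0, 2, 5, 6, 8, 11, 12, 14, 17, 18, 22}


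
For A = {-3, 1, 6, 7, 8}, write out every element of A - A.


A - A = {a - a' : a, a' ∈ A}.
Compute a - a' for each ordered pair (a, a'):
a = -3: -3--3=0, -3-1=-4, -3-6=-9, -3-7=-10, -3-8=-11
a = 1: 1--3=4, 1-1=0, 1-6=-5, 1-7=-6, 1-8=-7
a = 6: 6--3=9, 6-1=5, 6-6=0, 6-7=-1, 6-8=-2
a = 7: 7--3=10, 7-1=6, 7-6=1, 7-7=0, 7-8=-1
a = 8: 8--3=11, 8-1=7, 8-6=2, 8-7=1, 8-8=0
Collecting distinct values (and noting 0 appears from a-a):
A - A = {-11, -10, -9, -7, -6, -5, -4, -2, -1, 0, 1, 2, 4, 5, 6, 7, 9, 10, 11}
|A - A| = 19

A - A = {-11, -10, -9, -7, -6, -5, -4, -2, -1, 0, 1, 2, 4, 5, 6, 7, 9, 10, 11}


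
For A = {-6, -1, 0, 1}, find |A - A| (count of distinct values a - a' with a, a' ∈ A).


A - A = {a - a' : a, a' ∈ A}; |A| = 4.
Bounds: 2|A|-1 ≤ |A - A| ≤ |A|² - |A| + 1, i.e. 7 ≤ |A - A| ≤ 13.
Note: 0 ∈ A - A always (from a - a). The set is symmetric: if d ∈ A - A then -d ∈ A - A.
Enumerate nonzero differences d = a - a' with a > a' (then include -d):
Positive differences: {1, 2, 5, 6, 7}
Full difference set: {0} ∪ (positive diffs) ∪ (negative diffs).
|A - A| = 1 + 2·5 = 11 (matches direct enumeration: 11).

|A - A| = 11


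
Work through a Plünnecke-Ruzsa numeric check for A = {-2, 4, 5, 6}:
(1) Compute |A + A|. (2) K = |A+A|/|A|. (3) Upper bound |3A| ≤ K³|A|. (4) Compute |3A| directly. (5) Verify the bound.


|A| = 4.
Step 1: Compute A + A by enumerating all 16 pairs.
A + A = {-4, 2, 3, 4, 8, 9, 10, 11, 12}, so |A + A| = 9.
Step 2: Doubling constant K = |A + A|/|A| = 9/4 = 9/4 ≈ 2.2500.
Step 3: Plünnecke-Ruzsa gives |3A| ≤ K³·|A| = (2.2500)³ · 4 ≈ 45.5625.
Step 4: Compute 3A = A + A + A directly by enumerating all triples (a,b,c) ∈ A³; |3A| = 16.
Step 5: Check 16 ≤ 45.5625? Yes ✓.

K = 9/4, Plünnecke-Ruzsa bound K³|A| ≈ 45.5625, |3A| = 16, inequality holds.


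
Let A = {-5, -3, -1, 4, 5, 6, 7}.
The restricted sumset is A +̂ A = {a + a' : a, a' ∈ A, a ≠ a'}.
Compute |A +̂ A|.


Restricted sumset: A +̂ A = {a + a' : a ∈ A, a' ∈ A, a ≠ a'}.
Equivalently, take A + A and drop any sum 2a that is achievable ONLY as a + a for a ∈ A (i.e. sums representable only with equal summands).
Enumerate pairs (a, a') with a < a' (symmetric, so each unordered pair gives one sum; this covers all a ≠ a'):
  -5 + -3 = -8
  -5 + -1 = -6
  -5 + 4 = -1
  -5 + 5 = 0
  -5 + 6 = 1
  -5 + 7 = 2
  -3 + -1 = -4
  -3 + 4 = 1
  -3 + 5 = 2
  -3 + 6 = 3
  -3 + 7 = 4
  -1 + 4 = 3
  -1 + 5 = 4
  -1 + 6 = 5
  -1 + 7 = 6
  4 + 5 = 9
  4 + 6 = 10
  4 + 7 = 11
  5 + 6 = 11
  5 + 7 = 12
  6 + 7 = 13
Collected distinct sums: {-8, -6, -4, -1, 0, 1, 2, 3, 4, 5, 6, 9, 10, 11, 12, 13}
|A +̂ A| = 16
(Reference bound: |A +̂ A| ≥ 2|A| - 3 for |A| ≥ 2, with |A| = 7 giving ≥ 11.)

|A +̂ A| = 16


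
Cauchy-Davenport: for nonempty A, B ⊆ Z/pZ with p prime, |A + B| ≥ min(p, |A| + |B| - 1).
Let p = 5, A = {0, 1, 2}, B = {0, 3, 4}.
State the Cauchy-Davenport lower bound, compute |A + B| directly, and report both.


Cauchy-Davenport: |A + B| ≥ min(p, |A| + |B| - 1) for A, B nonempty in Z/pZ.
|A| = 3, |B| = 3, p = 5.
CD lower bound = min(5, 3 + 3 - 1) = min(5, 5) = 5.
Compute A + B mod 5 directly:
a = 0: 0+0=0, 0+3=3, 0+4=4
a = 1: 1+0=1, 1+3=4, 1+4=0
a = 2: 2+0=2, 2+3=0, 2+4=1
A + B = {0, 1, 2, 3, 4}, so |A + B| = 5.
Verify: 5 ≥ 5? Yes ✓.

CD lower bound = 5, actual |A + B| = 5.


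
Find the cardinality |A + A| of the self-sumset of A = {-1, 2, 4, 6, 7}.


A + A = {a + a' : a, a' ∈ A}; |A| = 5.
General bounds: 2|A| - 1 ≤ |A + A| ≤ |A|(|A|+1)/2, i.e. 9 ≤ |A + A| ≤ 15.
Lower bound 2|A|-1 is attained iff A is an arithmetic progression.
Enumerate sums a + a' for a ≤ a' (symmetric, so this suffices):
a = -1: -1+-1=-2, -1+2=1, -1+4=3, -1+6=5, -1+7=6
a = 2: 2+2=4, 2+4=6, 2+6=8, 2+7=9
a = 4: 4+4=8, 4+6=10, 4+7=11
a = 6: 6+6=12, 6+7=13
a = 7: 7+7=14
Distinct sums: {-2, 1, 3, 4, 5, 6, 8, 9, 10, 11, 12, 13, 14}
|A + A| = 13

|A + A| = 13


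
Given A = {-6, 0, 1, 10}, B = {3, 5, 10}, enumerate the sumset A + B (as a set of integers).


A + B = {a + b : a ∈ A, b ∈ B}.
Enumerate all |A|·|B| = 4·3 = 12 pairs (a, b) and collect distinct sums.
a = -6: -6+3=-3, -6+5=-1, -6+10=4
a = 0: 0+3=3, 0+5=5, 0+10=10
a = 1: 1+3=4, 1+5=6, 1+10=11
a = 10: 10+3=13, 10+5=15, 10+10=20
Collecting distinct sums: A + B = {-3, -1, 3, 4, 5, 6, 10, 11, 13, 15, 20}
|A + B| = 11

A + B = {-3, -1, 3, 4, 5, 6, 10, 11, 13, 15, 20}


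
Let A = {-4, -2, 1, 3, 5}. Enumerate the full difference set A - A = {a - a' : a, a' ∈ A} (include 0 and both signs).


A - A = {a - a' : a, a' ∈ A}.
Compute a - a' for each ordered pair (a, a'):
a = -4: -4--4=0, -4--2=-2, -4-1=-5, -4-3=-7, -4-5=-9
a = -2: -2--4=2, -2--2=0, -2-1=-3, -2-3=-5, -2-5=-7
a = 1: 1--4=5, 1--2=3, 1-1=0, 1-3=-2, 1-5=-4
a = 3: 3--4=7, 3--2=5, 3-1=2, 3-3=0, 3-5=-2
a = 5: 5--4=9, 5--2=7, 5-1=4, 5-3=2, 5-5=0
Collecting distinct values (and noting 0 appears from a-a):
A - A = {-9, -7, -5, -4, -3, -2, 0, 2, 3, 4, 5, 7, 9}
|A - A| = 13

A - A = {-9, -7, -5, -4, -3, -2, 0, 2, 3, 4, 5, 7, 9}


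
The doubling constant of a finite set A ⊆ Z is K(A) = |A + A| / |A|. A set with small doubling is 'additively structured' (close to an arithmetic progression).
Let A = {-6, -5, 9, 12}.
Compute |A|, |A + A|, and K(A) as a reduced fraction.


|A| = 4.
Compute A + A by enumerating all 16 pairs.
A + A = {-12, -11, -10, 3, 4, 6, 7, 18, 21, 24}, so |A + A| = 10.
K = |A + A| / |A| = 10/4 = 5/2 ≈ 2.5000.
Reference: AP of size 4 gives K = 7/4 ≈ 1.7500; a fully generic set of size 4 gives K ≈ 2.5000.

|A| = 4, |A + A| = 10, K = 10/4 = 5/2.


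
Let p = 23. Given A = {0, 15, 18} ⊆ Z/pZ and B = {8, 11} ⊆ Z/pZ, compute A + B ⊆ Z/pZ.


Work in Z/23Z: reduce every sum a + b modulo 23.
Enumerate all 6 pairs:
a = 0: 0+8=8, 0+11=11
a = 15: 15+8=0, 15+11=3
a = 18: 18+8=3, 18+11=6
Distinct residues collected: {0, 3, 6, 8, 11}
|A + B| = 5 (out of 23 total residues).

A + B = {0, 3, 6, 8, 11}


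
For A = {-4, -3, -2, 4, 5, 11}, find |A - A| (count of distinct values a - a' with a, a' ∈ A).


A - A = {a - a' : a, a' ∈ A}; |A| = 6.
Bounds: 2|A|-1 ≤ |A - A| ≤ |A|² - |A| + 1, i.e. 11 ≤ |A - A| ≤ 31.
Note: 0 ∈ A - A always (from a - a). The set is symmetric: if d ∈ A - A then -d ∈ A - A.
Enumerate nonzero differences d = a - a' with a > a' (then include -d):
Positive differences: {1, 2, 6, 7, 8, 9, 13, 14, 15}
Full difference set: {0} ∪ (positive diffs) ∪ (negative diffs).
|A - A| = 1 + 2·9 = 19 (matches direct enumeration: 19).

|A - A| = 19


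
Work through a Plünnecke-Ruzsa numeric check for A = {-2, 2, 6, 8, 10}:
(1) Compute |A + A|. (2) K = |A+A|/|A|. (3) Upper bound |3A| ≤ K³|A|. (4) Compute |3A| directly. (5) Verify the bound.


|A| = 5.
Step 1: Compute A + A by enumerating all 25 pairs.
A + A = {-4, 0, 4, 6, 8, 10, 12, 14, 16, 18, 20}, so |A + A| = 11.
Step 2: Doubling constant K = |A + A|/|A| = 11/5 = 11/5 ≈ 2.2000.
Step 3: Plünnecke-Ruzsa gives |3A| ≤ K³·|A| = (2.2000)³ · 5 ≈ 53.2400.
Step 4: Compute 3A = A + A + A directly by enumerating all triples (a,b,c) ∈ A³; |3A| = 17.
Step 5: Check 17 ≤ 53.2400? Yes ✓.

K = 11/5, Plünnecke-Ruzsa bound K³|A| ≈ 53.2400, |3A| = 17, inequality holds.


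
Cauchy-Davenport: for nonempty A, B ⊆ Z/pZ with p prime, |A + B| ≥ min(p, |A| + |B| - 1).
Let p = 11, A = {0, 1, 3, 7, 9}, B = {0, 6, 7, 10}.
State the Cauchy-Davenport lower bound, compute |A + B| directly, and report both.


Cauchy-Davenport: |A + B| ≥ min(p, |A| + |B| - 1) for A, B nonempty in Z/pZ.
|A| = 5, |B| = 4, p = 11.
CD lower bound = min(11, 5 + 4 - 1) = min(11, 8) = 8.
Compute A + B mod 11 directly:
a = 0: 0+0=0, 0+6=6, 0+7=7, 0+10=10
a = 1: 1+0=1, 1+6=7, 1+7=8, 1+10=0
a = 3: 3+0=3, 3+6=9, 3+7=10, 3+10=2
a = 7: 7+0=7, 7+6=2, 7+7=3, 7+10=6
a = 9: 9+0=9, 9+6=4, 9+7=5, 9+10=8
A + B = {0, 1, 2, 3, 4, 5, 6, 7, 8, 9, 10}, so |A + B| = 11.
Verify: 11 ≥ 8? Yes ✓.

CD lower bound = 8, actual |A + B| = 11.


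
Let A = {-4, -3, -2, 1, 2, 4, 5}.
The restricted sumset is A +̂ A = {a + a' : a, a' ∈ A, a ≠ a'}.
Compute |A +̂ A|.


Restricted sumset: A +̂ A = {a + a' : a ∈ A, a' ∈ A, a ≠ a'}.
Equivalently, take A + A and drop any sum 2a that is achievable ONLY as a + a for a ∈ A (i.e. sums representable only with equal summands).
Enumerate pairs (a, a') with a < a' (symmetric, so each unordered pair gives one sum; this covers all a ≠ a'):
  -4 + -3 = -7
  -4 + -2 = -6
  -4 + 1 = -3
  -4 + 2 = -2
  -4 + 4 = 0
  -4 + 5 = 1
  -3 + -2 = -5
  -3 + 1 = -2
  -3 + 2 = -1
  -3 + 4 = 1
  -3 + 5 = 2
  -2 + 1 = -1
  -2 + 2 = 0
  -2 + 4 = 2
  -2 + 5 = 3
  1 + 2 = 3
  1 + 4 = 5
  1 + 5 = 6
  2 + 4 = 6
  2 + 5 = 7
  4 + 5 = 9
Collected distinct sums: {-7, -6, -5, -3, -2, -1, 0, 1, 2, 3, 5, 6, 7, 9}
|A +̂ A| = 14
(Reference bound: |A +̂ A| ≥ 2|A| - 3 for |A| ≥ 2, with |A| = 7 giving ≥ 11.)

|A +̂ A| = 14


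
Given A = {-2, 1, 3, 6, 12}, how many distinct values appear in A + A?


A + A = {a + a' : a, a' ∈ A}; |A| = 5.
General bounds: 2|A| - 1 ≤ |A + A| ≤ |A|(|A|+1)/2, i.e. 9 ≤ |A + A| ≤ 15.
Lower bound 2|A|-1 is attained iff A is an arithmetic progression.
Enumerate sums a + a' for a ≤ a' (symmetric, so this suffices):
a = -2: -2+-2=-4, -2+1=-1, -2+3=1, -2+6=4, -2+12=10
a = 1: 1+1=2, 1+3=4, 1+6=7, 1+12=13
a = 3: 3+3=6, 3+6=9, 3+12=15
a = 6: 6+6=12, 6+12=18
a = 12: 12+12=24
Distinct sums: {-4, -1, 1, 2, 4, 6, 7, 9, 10, 12, 13, 15, 18, 24}
|A + A| = 14

|A + A| = 14


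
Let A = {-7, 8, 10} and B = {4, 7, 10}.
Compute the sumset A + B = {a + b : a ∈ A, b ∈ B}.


A + B = {a + b : a ∈ A, b ∈ B}.
Enumerate all |A|·|B| = 3·3 = 9 pairs (a, b) and collect distinct sums.
a = -7: -7+4=-3, -7+7=0, -7+10=3
a = 8: 8+4=12, 8+7=15, 8+10=18
a = 10: 10+4=14, 10+7=17, 10+10=20
Collecting distinct sums: A + B = {-3, 0, 3, 12, 14, 15, 17, 18, 20}
|A + B| = 9

A + B = {-3, 0, 3, 12, 14, 15, 17, 18, 20}


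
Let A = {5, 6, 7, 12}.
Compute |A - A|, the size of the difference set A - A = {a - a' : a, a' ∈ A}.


A - A = {a - a' : a, a' ∈ A}; |A| = 4.
Bounds: 2|A|-1 ≤ |A - A| ≤ |A|² - |A| + 1, i.e. 7 ≤ |A - A| ≤ 13.
Note: 0 ∈ A - A always (from a - a). The set is symmetric: if d ∈ A - A then -d ∈ A - A.
Enumerate nonzero differences d = a - a' with a > a' (then include -d):
Positive differences: {1, 2, 5, 6, 7}
Full difference set: {0} ∪ (positive diffs) ∪ (negative diffs).
|A - A| = 1 + 2·5 = 11 (matches direct enumeration: 11).

|A - A| = 11


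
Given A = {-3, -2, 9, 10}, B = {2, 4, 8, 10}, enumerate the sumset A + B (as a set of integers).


A + B = {a + b : a ∈ A, b ∈ B}.
Enumerate all |A|·|B| = 4·4 = 16 pairs (a, b) and collect distinct sums.
a = -3: -3+2=-1, -3+4=1, -3+8=5, -3+10=7
a = -2: -2+2=0, -2+4=2, -2+8=6, -2+10=8
a = 9: 9+2=11, 9+4=13, 9+8=17, 9+10=19
a = 10: 10+2=12, 10+4=14, 10+8=18, 10+10=20
Collecting distinct sums: A + B = {-1, 0, 1, 2, 5, 6, 7, 8, 11, 12, 13, 14, 17, 18, 19, 20}
|A + B| = 16

A + B = {-1, 0, 1, 2, 5, 6, 7, 8, 11, 12, 13, 14, 17, 18, 19, 20}


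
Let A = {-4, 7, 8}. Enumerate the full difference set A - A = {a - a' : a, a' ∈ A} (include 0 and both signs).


A - A = {a - a' : a, a' ∈ A}.
Compute a - a' for each ordered pair (a, a'):
a = -4: -4--4=0, -4-7=-11, -4-8=-12
a = 7: 7--4=11, 7-7=0, 7-8=-1
a = 8: 8--4=12, 8-7=1, 8-8=0
Collecting distinct values (and noting 0 appears from a-a):
A - A = {-12, -11, -1, 0, 1, 11, 12}
|A - A| = 7

A - A = {-12, -11, -1, 0, 1, 11, 12}


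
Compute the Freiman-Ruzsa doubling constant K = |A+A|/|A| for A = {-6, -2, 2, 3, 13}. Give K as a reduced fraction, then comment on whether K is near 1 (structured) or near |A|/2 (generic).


|A| = 5.
Compute A + A by enumerating all 25 pairs.
A + A = {-12, -8, -4, -3, 0, 1, 4, 5, 6, 7, 11, 15, 16, 26}, so |A + A| = 14.
K = |A + A| / |A| = 14/5 (already in lowest terms) ≈ 2.8000.
Reference: AP of size 5 gives K = 9/5 ≈ 1.8000; a fully generic set of size 5 gives K ≈ 3.0000.

|A| = 5, |A + A| = 14, K = 14/5.


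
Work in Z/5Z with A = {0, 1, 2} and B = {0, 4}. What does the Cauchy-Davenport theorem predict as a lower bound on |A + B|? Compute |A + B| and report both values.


Cauchy-Davenport: |A + B| ≥ min(p, |A| + |B| - 1) for A, B nonempty in Z/pZ.
|A| = 3, |B| = 2, p = 5.
CD lower bound = min(5, 3 + 2 - 1) = min(5, 4) = 4.
Compute A + B mod 5 directly:
a = 0: 0+0=0, 0+4=4
a = 1: 1+0=1, 1+4=0
a = 2: 2+0=2, 2+4=1
A + B = {0, 1, 2, 4}, so |A + B| = 4.
Verify: 4 ≥ 4? Yes ✓.

CD lower bound = 4, actual |A + B| = 4.


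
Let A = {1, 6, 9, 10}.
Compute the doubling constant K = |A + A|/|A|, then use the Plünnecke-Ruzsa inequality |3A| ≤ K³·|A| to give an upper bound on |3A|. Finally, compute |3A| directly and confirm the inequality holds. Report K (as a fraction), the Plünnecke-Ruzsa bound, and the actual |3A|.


|A| = 4.
Step 1: Compute A + A by enumerating all 16 pairs.
A + A = {2, 7, 10, 11, 12, 15, 16, 18, 19, 20}, so |A + A| = 10.
Step 2: Doubling constant K = |A + A|/|A| = 10/4 = 10/4 ≈ 2.5000.
Step 3: Plünnecke-Ruzsa gives |3A| ≤ K³·|A| = (2.5000)³ · 4 ≈ 62.5000.
Step 4: Compute 3A = A + A + A directly by enumerating all triples (a,b,c) ∈ A³; |3A| = 19.
Step 5: Check 19 ≤ 62.5000? Yes ✓.

K = 10/4, Plünnecke-Ruzsa bound K³|A| ≈ 62.5000, |3A| = 19, inequality holds.


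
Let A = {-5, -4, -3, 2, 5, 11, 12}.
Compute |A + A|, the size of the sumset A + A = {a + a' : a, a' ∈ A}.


A + A = {a + a' : a, a' ∈ A}; |A| = 7.
General bounds: 2|A| - 1 ≤ |A + A| ≤ |A|(|A|+1)/2, i.e. 13 ≤ |A + A| ≤ 28.
Lower bound 2|A|-1 is attained iff A is an arithmetic progression.
Enumerate sums a + a' for a ≤ a' (symmetric, so this suffices):
a = -5: -5+-5=-10, -5+-4=-9, -5+-3=-8, -5+2=-3, -5+5=0, -5+11=6, -5+12=7
a = -4: -4+-4=-8, -4+-3=-7, -4+2=-2, -4+5=1, -4+11=7, -4+12=8
a = -3: -3+-3=-6, -3+2=-1, -3+5=2, -3+11=8, -3+12=9
a = 2: 2+2=4, 2+5=7, 2+11=13, 2+12=14
a = 5: 5+5=10, 5+11=16, 5+12=17
a = 11: 11+11=22, 11+12=23
a = 12: 12+12=24
Distinct sums: {-10, -9, -8, -7, -6, -3, -2, -1, 0, 1, 2, 4, 6, 7, 8, 9, 10, 13, 14, 16, 17, 22, 23, 24}
|A + A| = 24

|A + A| = 24


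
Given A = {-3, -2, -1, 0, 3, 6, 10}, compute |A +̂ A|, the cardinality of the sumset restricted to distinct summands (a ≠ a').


Restricted sumset: A +̂ A = {a + a' : a ∈ A, a' ∈ A, a ≠ a'}.
Equivalently, take A + A and drop any sum 2a that is achievable ONLY as a + a for a ∈ A (i.e. sums representable only with equal summands).
Enumerate pairs (a, a') with a < a' (symmetric, so each unordered pair gives one sum; this covers all a ≠ a'):
  -3 + -2 = -5
  -3 + -1 = -4
  -3 + 0 = -3
  -3 + 3 = 0
  -3 + 6 = 3
  -3 + 10 = 7
  -2 + -1 = -3
  -2 + 0 = -2
  -2 + 3 = 1
  -2 + 6 = 4
  -2 + 10 = 8
  -1 + 0 = -1
  -1 + 3 = 2
  -1 + 6 = 5
  -1 + 10 = 9
  0 + 3 = 3
  0 + 6 = 6
  0 + 10 = 10
  3 + 6 = 9
  3 + 10 = 13
  6 + 10 = 16
Collected distinct sums: {-5, -4, -3, -2, -1, 0, 1, 2, 3, 4, 5, 6, 7, 8, 9, 10, 13, 16}
|A +̂ A| = 18
(Reference bound: |A +̂ A| ≥ 2|A| - 3 for |A| ≥ 2, with |A| = 7 giving ≥ 11.)

|A +̂ A| = 18


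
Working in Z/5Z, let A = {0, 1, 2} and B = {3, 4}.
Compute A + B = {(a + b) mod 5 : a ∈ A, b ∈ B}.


Work in Z/5Z: reduce every sum a + b modulo 5.
Enumerate all 6 pairs:
a = 0: 0+3=3, 0+4=4
a = 1: 1+3=4, 1+4=0
a = 2: 2+3=0, 2+4=1
Distinct residues collected: {0, 1, 3, 4}
|A + B| = 4 (out of 5 total residues).

A + B = {0, 1, 3, 4}


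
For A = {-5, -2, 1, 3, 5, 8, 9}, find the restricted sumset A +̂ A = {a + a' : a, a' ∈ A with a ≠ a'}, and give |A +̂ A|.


Restricted sumset: A +̂ A = {a + a' : a ∈ A, a' ∈ A, a ≠ a'}.
Equivalently, take A + A and drop any sum 2a that is achievable ONLY as a + a for a ∈ A (i.e. sums representable only with equal summands).
Enumerate pairs (a, a') with a < a' (symmetric, so each unordered pair gives one sum; this covers all a ≠ a'):
  -5 + -2 = -7
  -5 + 1 = -4
  -5 + 3 = -2
  -5 + 5 = 0
  -5 + 8 = 3
  -5 + 9 = 4
  -2 + 1 = -1
  -2 + 3 = 1
  -2 + 5 = 3
  -2 + 8 = 6
  -2 + 9 = 7
  1 + 3 = 4
  1 + 5 = 6
  1 + 8 = 9
  1 + 9 = 10
  3 + 5 = 8
  3 + 8 = 11
  3 + 9 = 12
  5 + 8 = 13
  5 + 9 = 14
  8 + 9 = 17
Collected distinct sums: {-7, -4, -2, -1, 0, 1, 3, 4, 6, 7, 8, 9, 10, 11, 12, 13, 14, 17}
|A +̂ A| = 18
(Reference bound: |A +̂ A| ≥ 2|A| - 3 for |A| ≥ 2, with |A| = 7 giving ≥ 11.)

|A +̂ A| = 18


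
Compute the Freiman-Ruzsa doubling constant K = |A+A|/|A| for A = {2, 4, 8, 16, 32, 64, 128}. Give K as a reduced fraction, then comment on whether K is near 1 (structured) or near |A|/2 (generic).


|A| = 7.
Compute A + A by enumerating all 49 pairs.
A + A = {4, 6, 8, 10, 12, 16, 18, 20, 24, 32, 34, 36, 40, 48, 64, 66, 68, 72, 80, 96, 128, 130, 132, 136, 144, 160, 192, 256}, so |A + A| = 28.
K = |A + A| / |A| = 28/7 = 4/1 ≈ 4.0000.
Reference: AP of size 7 gives K = 13/7 ≈ 1.8571; a fully generic set of size 7 gives K ≈ 4.0000.

|A| = 7, |A + A| = 28, K = 28/7 = 4/1.


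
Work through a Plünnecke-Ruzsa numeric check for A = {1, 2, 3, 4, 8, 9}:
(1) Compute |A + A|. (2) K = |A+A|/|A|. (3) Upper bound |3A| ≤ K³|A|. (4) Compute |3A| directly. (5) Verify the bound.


|A| = 6.
Step 1: Compute A + A by enumerating all 36 pairs.
A + A = {2, 3, 4, 5, 6, 7, 8, 9, 10, 11, 12, 13, 16, 17, 18}, so |A + A| = 15.
Step 2: Doubling constant K = |A + A|/|A| = 15/6 = 15/6 ≈ 2.5000.
Step 3: Plünnecke-Ruzsa gives |3A| ≤ K³·|A| = (2.5000)³ · 6 ≈ 93.7500.
Step 4: Compute 3A = A + A + A directly by enumerating all triples (a,b,c) ∈ A³; |3A| = 24.
Step 5: Check 24 ≤ 93.7500? Yes ✓.

K = 15/6, Plünnecke-Ruzsa bound K³|A| ≈ 93.7500, |3A| = 24, inequality holds.


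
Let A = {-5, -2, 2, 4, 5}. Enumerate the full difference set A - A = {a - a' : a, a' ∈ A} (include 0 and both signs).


A - A = {a - a' : a, a' ∈ A}.
Compute a - a' for each ordered pair (a, a'):
a = -5: -5--5=0, -5--2=-3, -5-2=-7, -5-4=-9, -5-5=-10
a = -2: -2--5=3, -2--2=0, -2-2=-4, -2-4=-6, -2-5=-7
a = 2: 2--5=7, 2--2=4, 2-2=0, 2-4=-2, 2-5=-3
a = 4: 4--5=9, 4--2=6, 4-2=2, 4-4=0, 4-5=-1
a = 5: 5--5=10, 5--2=7, 5-2=3, 5-4=1, 5-5=0
Collecting distinct values (and noting 0 appears from a-a):
A - A = {-10, -9, -7, -6, -4, -3, -2, -1, 0, 1, 2, 3, 4, 6, 7, 9, 10}
|A - A| = 17

A - A = {-10, -9, -7, -6, -4, -3, -2, -1, 0, 1, 2, 3, 4, 6, 7, 9, 10}


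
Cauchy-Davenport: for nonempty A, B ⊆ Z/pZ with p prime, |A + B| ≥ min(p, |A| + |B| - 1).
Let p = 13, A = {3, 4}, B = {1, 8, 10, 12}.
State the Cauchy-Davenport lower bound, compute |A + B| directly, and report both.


Cauchy-Davenport: |A + B| ≥ min(p, |A| + |B| - 1) for A, B nonempty in Z/pZ.
|A| = 2, |B| = 4, p = 13.
CD lower bound = min(13, 2 + 4 - 1) = min(13, 5) = 5.
Compute A + B mod 13 directly:
a = 3: 3+1=4, 3+8=11, 3+10=0, 3+12=2
a = 4: 4+1=5, 4+8=12, 4+10=1, 4+12=3
A + B = {0, 1, 2, 3, 4, 5, 11, 12}, so |A + B| = 8.
Verify: 8 ≥ 5? Yes ✓.

CD lower bound = 5, actual |A + B| = 8.


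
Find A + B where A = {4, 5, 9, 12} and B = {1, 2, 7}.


A + B = {a + b : a ∈ A, b ∈ B}.
Enumerate all |A|·|B| = 4·3 = 12 pairs (a, b) and collect distinct sums.
a = 4: 4+1=5, 4+2=6, 4+7=11
a = 5: 5+1=6, 5+2=7, 5+7=12
a = 9: 9+1=10, 9+2=11, 9+7=16
a = 12: 12+1=13, 12+2=14, 12+7=19
Collecting distinct sums: A + B = {5, 6, 7, 10, 11, 12, 13, 14, 16, 19}
|A + B| = 10

A + B = {5, 6, 7, 10, 11, 12, 13, 14, 16, 19}


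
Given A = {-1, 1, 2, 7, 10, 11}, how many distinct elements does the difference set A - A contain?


A - A = {a - a' : a, a' ∈ A}; |A| = 6.
Bounds: 2|A|-1 ≤ |A - A| ≤ |A|² - |A| + 1, i.e. 11 ≤ |A - A| ≤ 31.
Note: 0 ∈ A - A always (from a - a). The set is symmetric: if d ∈ A - A then -d ∈ A - A.
Enumerate nonzero differences d = a - a' with a > a' (then include -d):
Positive differences: {1, 2, 3, 4, 5, 6, 8, 9, 10, 11, 12}
Full difference set: {0} ∪ (positive diffs) ∪ (negative diffs).
|A - A| = 1 + 2·11 = 23 (matches direct enumeration: 23).

|A - A| = 23


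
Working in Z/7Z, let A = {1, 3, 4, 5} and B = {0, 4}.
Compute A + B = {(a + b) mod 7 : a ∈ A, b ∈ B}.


Work in Z/7Z: reduce every sum a + b modulo 7.
Enumerate all 8 pairs:
a = 1: 1+0=1, 1+4=5
a = 3: 3+0=3, 3+4=0
a = 4: 4+0=4, 4+4=1
a = 5: 5+0=5, 5+4=2
Distinct residues collected: {0, 1, 2, 3, 4, 5}
|A + B| = 6 (out of 7 total residues).

A + B = {0, 1, 2, 3, 4, 5}


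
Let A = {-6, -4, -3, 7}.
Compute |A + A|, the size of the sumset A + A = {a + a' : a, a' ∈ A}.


A + A = {a + a' : a, a' ∈ A}; |A| = 4.
General bounds: 2|A| - 1 ≤ |A + A| ≤ |A|(|A|+1)/2, i.e. 7 ≤ |A + A| ≤ 10.
Lower bound 2|A|-1 is attained iff A is an arithmetic progression.
Enumerate sums a + a' for a ≤ a' (symmetric, so this suffices):
a = -6: -6+-6=-12, -6+-4=-10, -6+-3=-9, -6+7=1
a = -4: -4+-4=-8, -4+-3=-7, -4+7=3
a = -3: -3+-3=-6, -3+7=4
a = 7: 7+7=14
Distinct sums: {-12, -10, -9, -8, -7, -6, 1, 3, 4, 14}
|A + A| = 10

|A + A| = 10


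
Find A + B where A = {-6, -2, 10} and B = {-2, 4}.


A + B = {a + b : a ∈ A, b ∈ B}.
Enumerate all |A|·|B| = 3·2 = 6 pairs (a, b) and collect distinct sums.
a = -6: -6+-2=-8, -6+4=-2
a = -2: -2+-2=-4, -2+4=2
a = 10: 10+-2=8, 10+4=14
Collecting distinct sums: A + B = {-8, -4, -2, 2, 8, 14}
|A + B| = 6

A + B = {-8, -4, -2, 2, 8, 14}


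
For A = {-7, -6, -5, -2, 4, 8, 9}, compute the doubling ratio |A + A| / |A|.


|A| = 7.
Compute A + A by enumerating all 49 pairs.
A + A = {-14, -13, -12, -11, -10, -9, -8, -7, -4, -3, -2, -1, 1, 2, 3, 4, 6, 7, 8, 12, 13, 16, 17, 18}, so |A + A| = 24.
K = |A + A| / |A| = 24/7 (already in lowest terms) ≈ 3.4286.
Reference: AP of size 7 gives K = 13/7 ≈ 1.8571; a fully generic set of size 7 gives K ≈ 4.0000.

|A| = 7, |A + A| = 24, K = 24/7.


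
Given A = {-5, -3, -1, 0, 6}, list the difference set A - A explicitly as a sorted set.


A - A = {a - a' : a, a' ∈ A}.
Compute a - a' for each ordered pair (a, a'):
a = -5: -5--5=0, -5--3=-2, -5--1=-4, -5-0=-5, -5-6=-11
a = -3: -3--5=2, -3--3=0, -3--1=-2, -3-0=-3, -3-6=-9
a = -1: -1--5=4, -1--3=2, -1--1=0, -1-0=-1, -1-6=-7
a = 0: 0--5=5, 0--3=3, 0--1=1, 0-0=0, 0-6=-6
a = 6: 6--5=11, 6--3=9, 6--1=7, 6-0=6, 6-6=0
Collecting distinct values (and noting 0 appears from a-a):
A - A = {-11, -9, -7, -6, -5, -4, -3, -2, -1, 0, 1, 2, 3, 4, 5, 6, 7, 9, 11}
|A - A| = 19

A - A = {-11, -9, -7, -6, -5, -4, -3, -2, -1, 0, 1, 2, 3, 4, 5, 6, 7, 9, 11}


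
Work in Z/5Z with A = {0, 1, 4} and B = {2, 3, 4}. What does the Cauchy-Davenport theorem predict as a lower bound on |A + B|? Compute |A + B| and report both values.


Cauchy-Davenport: |A + B| ≥ min(p, |A| + |B| - 1) for A, B nonempty in Z/pZ.
|A| = 3, |B| = 3, p = 5.
CD lower bound = min(5, 3 + 3 - 1) = min(5, 5) = 5.
Compute A + B mod 5 directly:
a = 0: 0+2=2, 0+3=3, 0+4=4
a = 1: 1+2=3, 1+3=4, 1+4=0
a = 4: 4+2=1, 4+3=2, 4+4=3
A + B = {0, 1, 2, 3, 4}, so |A + B| = 5.
Verify: 5 ≥ 5? Yes ✓.

CD lower bound = 5, actual |A + B| = 5.


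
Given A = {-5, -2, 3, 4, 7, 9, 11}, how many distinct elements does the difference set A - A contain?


A - A = {a - a' : a, a' ∈ A}; |A| = 7.
Bounds: 2|A|-1 ≤ |A - A| ≤ |A|² - |A| + 1, i.e. 13 ≤ |A - A| ≤ 43.
Note: 0 ∈ A - A always (from a - a). The set is symmetric: if d ∈ A - A then -d ∈ A - A.
Enumerate nonzero differences d = a - a' with a > a' (then include -d):
Positive differences: {1, 2, 3, 4, 5, 6, 7, 8, 9, 11, 12, 13, 14, 16}
Full difference set: {0} ∪ (positive diffs) ∪ (negative diffs).
|A - A| = 1 + 2·14 = 29 (matches direct enumeration: 29).

|A - A| = 29


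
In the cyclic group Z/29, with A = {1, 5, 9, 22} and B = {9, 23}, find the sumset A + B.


Work in Z/29Z: reduce every sum a + b modulo 29.
Enumerate all 8 pairs:
a = 1: 1+9=10, 1+23=24
a = 5: 5+9=14, 5+23=28
a = 9: 9+9=18, 9+23=3
a = 22: 22+9=2, 22+23=16
Distinct residues collected: {2, 3, 10, 14, 16, 18, 24, 28}
|A + B| = 8 (out of 29 total residues).

A + B = {2, 3, 10, 14, 16, 18, 24, 28}


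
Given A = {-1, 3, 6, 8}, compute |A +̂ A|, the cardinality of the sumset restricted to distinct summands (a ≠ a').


Restricted sumset: A +̂ A = {a + a' : a ∈ A, a' ∈ A, a ≠ a'}.
Equivalently, take A + A and drop any sum 2a that is achievable ONLY as a + a for a ∈ A (i.e. sums representable only with equal summands).
Enumerate pairs (a, a') with a < a' (symmetric, so each unordered pair gives one sum; this covers all a ≠ a'):
  -1 + 3 = 2
  -1 + 6 = 5
  -1 + 8 = 7
  3 + 6 = 9
  3 + 8 = 11
  6 + 8 = 14
Collected distinct sums: {2, 5, 7, 9, 11, 14}
|A +̂ A| = 6
(Reference bound: |A +̂ A| ≥ 2|A| - 3 for |A| ≥ 2, with |A| = 4 giving ≥ 5.)

|A +̂ A| = 6


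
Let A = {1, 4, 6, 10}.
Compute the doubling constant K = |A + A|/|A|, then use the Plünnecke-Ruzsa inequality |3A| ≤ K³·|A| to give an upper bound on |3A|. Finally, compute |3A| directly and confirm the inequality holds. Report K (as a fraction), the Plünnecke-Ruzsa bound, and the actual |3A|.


|A| = 4.
Step 1: Compute A + A by enumerating all 16 pairs.
A + A = {2, 5, 7, 8, 10, 11, 12, 14, 16, 20}, so |A + A| = 10.
Step 2: Doubling constant K = |A + A|/|A| = 10/4 = 10/4 ≈ 2.5000.
Step 3: Plünnecke-Ruzsa gives |3A| ≤ K³·|A| = (2.5000)³ · 4 ≈ 62.5000.
Step 4: Compute 3A = A + A + A directly by enumerating all triples (a,b,c) ∈ A³; |3A| = 18.
Step 5: Check 18 ≤ 62.5000? Yes ✓.

K = 10/4, Plünnecke-Ruzsa bound K³|A| ≈ 62.5000, |3A| = 18, inequality holds.


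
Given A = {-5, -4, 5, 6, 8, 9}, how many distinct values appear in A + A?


A + A = {a + a' : a, a' ∈ A}; |A| = 6.
General bounds: 2|A| - 1 ≤ |A + A| ≤ |A|(|A|+1)/2, i.e. 11 ≤ |A + A| ≤ 21.
Lower bound 2|A|-1 is attained iff A is an arithmetic progression.
Enumerate sums a + a' for a ≤ a' (symmetric, so this suffices):
a = -5: -5+-5=-10, -5+-4=-9, -5+5=0, -5+6=1, -5+8=3, -5+9=4
a = -4: -4+-4=-8, -4+5=1, -4+6=2, -4+8=4, -4+9=5
a = 5: 5+5=10, 5+6=11, 5+8=13, 5+9=14
a = 6: 6+6=12, 6+8=14, 6+9=15
a = 8: 8+8=16, 8+9=17
a = 9: 9+9=18
Distinct sums: {-10, -9, -8, 0, 1, 2, 3, 4, 5, 10, 11, 12, 13, 14, 15, 16, 17, 18}
|A + A| = 18

|A + A| = 18


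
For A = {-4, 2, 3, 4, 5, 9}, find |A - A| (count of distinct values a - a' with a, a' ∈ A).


A - A = {a - a' : a, a' ∈ A}; |A| = 6.
Bounds: 2|A|-1 ≤ |A - A| ≤ |A|² - |A| + 1, i.e. 11 ≤ |A - A| ≤ 31.
Note: 0 ∈ A - A always (from a - a). The set is symmetric: if d ∈ A - A then -d ∈ A - A.
Enumerate nonzero differences d = a - a' with a > a' (then include -d):
Positive differences: {1, 2, 3, 4, 5, 6, 7, 8, 9, 13}
Full difference set: {0} ∪ (positive diffs) ∪ (negative diffs).
|A - A| = 1 + 2·10 = 21 (matches direct enumeration: 21).

|A - A| = 21


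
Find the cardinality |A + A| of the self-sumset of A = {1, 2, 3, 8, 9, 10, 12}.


A + A = {a + a' : a, a' ∈ A}; |A| = 7.
General bounds: 2|A| - 1 ≤ |A + A| ≤ |A|(|A|+1)/2, i.e. 13 ≤ |A + A| ≤ 28.
Lower bound 2|A|-1 is attained iff A is an arithmetic progression.
Enumerate sums a + a' for a ≤ a' (symmetric, so this suffices):
a = 1: 1+1=2, 1+2=3, 1+3=4, 1+8=9, 1+9=10, 1+10=11, 1+12=13
a = 2: 2+2=4, 2+3=5, 2+8=10, 2+9=11, 2+10=12, 2+12=14
a = 3: 3+3=6, 3+8=11, 3+9=12, 3+10=13, 3+12=15
a = 8: 8+8=16, 8+9=17, 8+10=18, 8+12=20
a = 9: 9+9=18, 9+10=19, 9+12=21
a = 10: 10+10=20, 10+12=22
a = 12: 12+12=24
Distinct sums: {2, 3, 4, 5, 6, 9, 10, 11, 12, 13, 14, 15, 16, 17, 18, 19, 20, 21, 22, 24}
|A + A| = 20

|A + A| = 20


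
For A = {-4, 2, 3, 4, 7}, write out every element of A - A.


A - A = {a - a' : a, a' ∈ A}.
Compute a - a' for each ordered pair (a, a'):
a = -4: -4--4=0, -4-2=-6, -4-3=-7, -4-4=-8, -4-7=-11
a = 2: 2--4=6, 2-2=0, 2-3=-1, 2-4=-2, 2-7=-5
a = 3: 3--4=7, 3-2=1, 3-3=0, 3-4=-1, 3-7=-4
a = 4: 4--4=8, 4-2=2, 4-3=1, 4-4=0, 4-7=-3
a = 7: 7--4=11, 7-2=5, 7-3=4, 7-4=3, 7-7=0
Collecting distinct values (and noting 0 appears from a-a):
A - A = {-11, -8, -7, -6, -5, -4, -3, -2, -1, 0, 1, 2, 3, 4, 5, 6, 7, 8, 11}
|A - A| = 19

A - A = {-11, -8, -7, -6, -5, -4, -3, -2, -1, 0, 1, 2, 3, 4, 5, 6, 7, 8, 11}


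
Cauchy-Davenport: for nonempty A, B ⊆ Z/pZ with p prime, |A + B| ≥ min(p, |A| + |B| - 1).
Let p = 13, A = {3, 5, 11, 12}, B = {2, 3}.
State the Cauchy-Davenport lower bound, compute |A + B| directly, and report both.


Cauchy-Davenport: |A + B| ≥ min(p, |A| + |B| - 1) for A, B nonempty in Z/pZ.
|A| = 4, |B| = 2, p = 13.
CD lower bound = min(13, 4 + 2 - 1) = min(13, 5) = 5.
Compute A + B mod 13 directly:
a = 3: 3+2=5, 3+3=6
a = 5: 5+2=7, 5+3=8
a = 11: 11+2=0, 11+3=1
a = 12: 12+2=1, 12+3=2
A + B = {0, 1, 2, 5, 6, 7, 8}, so |A + B| = 7.
Verify: 7 ≥ 5? Yes ✓.

CD lower bound = 5, actual |A + B| = 7.


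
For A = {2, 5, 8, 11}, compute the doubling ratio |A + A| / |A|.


|A| = 4.
Compute A + A by enumerating all 16 pairs.
A + A = {4, 7, 10, 13, 16, 19, 22}, so |A + A| = 7.
K = |A + A| / |A| = 7/4 (already in lowest terms) ≈ 1.7500.
Reference: AP of size 4 gives K = 7/4 ≈ 1.7500; a fully generic set of size 4 gives K ≈ 2.5000.

|A| = 4, |A + A| = 7, K = 7/4.


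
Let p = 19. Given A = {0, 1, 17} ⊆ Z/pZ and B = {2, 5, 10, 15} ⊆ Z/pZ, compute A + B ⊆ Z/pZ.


Work in Z/19Z: reduce every sum a + b modulo 19.
Enumerate all 12 pairs:
a = 0: 0+2=2, 0+5=5, 0+10=10, 0+15=15
a = 1: 1+2=3, 1+5=6, 1+10=11, 1+15=16
a = 17: 17+2=0, 17+5=3, 17+10=8, 17+15=13
Distinct residues collected: {0, 2, 3, 5, 6, 8, 10, 11, 13, 15, 16}
|A + B| = 11 (out of 19 total residues).

A + B = {0, 2, 3, 5, 6, 8, 10, 11, 13, 15, 16}


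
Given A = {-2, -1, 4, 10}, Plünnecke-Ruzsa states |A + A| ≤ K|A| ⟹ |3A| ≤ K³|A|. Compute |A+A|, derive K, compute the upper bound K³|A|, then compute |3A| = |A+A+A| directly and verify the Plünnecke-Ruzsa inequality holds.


|A| = 4.
Step 1: Compute A + A by enumerating all 16 pairs.
A + A = {-4, -3, -2, 2, 3, 8, 9, 14, 20}, so |A + A| = 9.
Step 2: Doubling constant K = |A + A|/|A| = 9/4 = 9/4 ≈ 2.2500.
Step 3: Plünnecke-Ruzsa gives |3A| ≤ K³·|A| = (2.2500)³ · 4 ≈ 45.5625.
Step 4: Compute 3A = A + A + A directly by enumerating all triples (a,b,c) ∈ A³; |3A| = 16.
Step 5: Check 16 ≤ 45.5625? Yes ✓.

K = 9/4, Plünnecke-Ruzsa bound K³|A| ≈ 45.5625, |3A| = 16, inequality holds.


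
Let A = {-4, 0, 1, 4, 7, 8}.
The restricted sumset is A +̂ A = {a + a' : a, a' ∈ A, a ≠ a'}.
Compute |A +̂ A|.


Restricted sumset: A +̂ A = {a + a' : a ∈ A, a' ∈ A, a ≠ a'}.
Equivalently, take A + A and drop any sum 2a that is achievable ONLY as a + a for a ∈ A (i.e. sums representable only with equal summands).
Enumerate pairs (a, a') with a < a' (symmetric, so each unordered pair gives one sum; this covers all a ≠ a'):
  -4 + 0 = -4
  -4 + 1 = -3
  -4 + 4 = 0
  -4 + 7 = 3
  -4 + 8 = 4
  0 + 1 = 1
  0 + 4 = 4
  0 + 7 = 7
  0 + 8 = 8
  1 + 4 = 5
  1 + 7 = 8
  1 + 8 = 9
  4 + 7 = 11
  4 + 8 = 12
  7 + 8 = 15
Collected distinct sums: {-4, -3, 0, 1, 3, 4, 5, 7, 8, 9, 11, 12, 15}
|A +̂ A| = 13
(Reference bound: |A +̂ A| ≥ 2|A| - 3 for |A| ≥ 2, with |A| = 6 giving ≥ 9.)

|A +̂ A| = 13
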